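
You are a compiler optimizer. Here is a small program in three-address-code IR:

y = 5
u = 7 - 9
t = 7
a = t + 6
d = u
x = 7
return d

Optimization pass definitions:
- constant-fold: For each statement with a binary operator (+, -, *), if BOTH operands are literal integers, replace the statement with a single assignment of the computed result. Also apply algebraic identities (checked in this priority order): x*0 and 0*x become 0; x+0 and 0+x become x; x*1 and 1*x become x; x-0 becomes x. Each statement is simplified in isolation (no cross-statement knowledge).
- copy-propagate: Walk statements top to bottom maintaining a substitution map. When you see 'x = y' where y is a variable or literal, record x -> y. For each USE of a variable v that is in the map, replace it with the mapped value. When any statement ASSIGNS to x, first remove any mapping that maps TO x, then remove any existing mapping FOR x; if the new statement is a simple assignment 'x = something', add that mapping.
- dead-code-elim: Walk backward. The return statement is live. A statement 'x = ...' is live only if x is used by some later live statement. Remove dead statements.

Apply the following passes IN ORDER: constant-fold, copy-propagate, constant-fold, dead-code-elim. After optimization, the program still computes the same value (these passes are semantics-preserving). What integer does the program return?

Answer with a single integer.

Answer: -2

Derivation:
Initial IR:
  y = 5
  u = 7 - 9
  t = 7
  a = t + 6
  d = u
  x = 7
  return d
After constant-fold (7 stmts):
  y = 5
  u = -2
  t = 7
  a = t + 6
  d = u
  x = 7
  return d
After copy-propagate (7 stmts):
  y = 5
  u = -2
  t = 7
  a = 7 + 6
  d = -2
  x = 7
  return -2
After constant-fold (7 stmts):
  y = 5
  u = -2
  t = 7
  a = 13
  d = -2
  x = 7
  return -2
After dead-code-elim (1 stmts):
  return -2
Evaluate:
  y = 5  =>  y = 5
  u = 7 - 9  =>  u = -2
  t = 7  =>  t = 7
  a = t + 6  =>  a = 13
  d = u  =>  d = -2
  x = 7  =>  x = 7
  return d = -2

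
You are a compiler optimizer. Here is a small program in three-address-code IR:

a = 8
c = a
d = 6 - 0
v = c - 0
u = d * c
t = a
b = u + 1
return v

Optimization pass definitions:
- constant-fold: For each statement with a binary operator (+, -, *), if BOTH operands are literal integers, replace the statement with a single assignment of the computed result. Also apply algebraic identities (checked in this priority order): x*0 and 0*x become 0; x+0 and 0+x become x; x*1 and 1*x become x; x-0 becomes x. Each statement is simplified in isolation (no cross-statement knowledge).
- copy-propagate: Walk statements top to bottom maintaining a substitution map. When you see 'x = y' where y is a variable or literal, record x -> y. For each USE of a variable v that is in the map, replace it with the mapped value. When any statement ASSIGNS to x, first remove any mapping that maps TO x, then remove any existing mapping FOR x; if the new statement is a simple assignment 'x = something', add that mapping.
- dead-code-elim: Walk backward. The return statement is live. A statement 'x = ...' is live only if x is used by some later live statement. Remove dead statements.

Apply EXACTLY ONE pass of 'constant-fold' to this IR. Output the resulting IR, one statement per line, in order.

Answer: a = 8
c = a
d = 6
v = c
u = d * c
t = a
b = u + 1
return v

Derivation:
Applying constant-fold statement-by-statement:
  [1] a = 8  (unchanged)
  [2] c = a  (unchanged)
  [3] d = 6 - 0  -> d = 6
  [4] v = c - 0  -> v = c
  [5] u = d * c  (unchanged)
  [6] t = a  (unchanged)
  [7] b = u + 1  (unchanged)
  [8] return v  (unchanged)
Result (8 stmts):
  a = 8
  c = a
  d = 6
  v = c
  u = d * c
  t = a
  b = u + 1
  return v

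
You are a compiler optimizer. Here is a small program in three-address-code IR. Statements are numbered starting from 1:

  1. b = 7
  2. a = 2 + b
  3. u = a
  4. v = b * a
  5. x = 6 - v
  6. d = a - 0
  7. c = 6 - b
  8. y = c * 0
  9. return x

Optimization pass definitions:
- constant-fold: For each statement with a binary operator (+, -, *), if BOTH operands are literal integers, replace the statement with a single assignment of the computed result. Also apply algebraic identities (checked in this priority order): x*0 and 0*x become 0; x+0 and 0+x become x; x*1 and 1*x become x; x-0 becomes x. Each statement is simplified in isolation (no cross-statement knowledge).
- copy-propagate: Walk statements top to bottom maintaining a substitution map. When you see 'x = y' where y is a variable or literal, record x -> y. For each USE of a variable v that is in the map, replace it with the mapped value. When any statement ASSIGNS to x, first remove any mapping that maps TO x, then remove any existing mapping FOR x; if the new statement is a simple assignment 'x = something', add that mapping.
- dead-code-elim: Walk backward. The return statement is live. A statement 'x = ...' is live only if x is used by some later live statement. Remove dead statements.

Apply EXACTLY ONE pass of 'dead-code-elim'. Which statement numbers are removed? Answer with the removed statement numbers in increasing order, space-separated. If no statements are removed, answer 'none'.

Backward liveness scan:
Stmt 1 'b = 7': KEEP (b is live); live-in = []
Stmt 2 'a = 2 + b': KEEP (a is live); live-in = ['b']
Stmt 3 'u = a': DEAD (u not in live set ['a', 'b'])
Stmt 4 'v = b * a': KEEP (v is live); live-in = ['a', 'b']
Stmt 5 'x = 6 - v': KEEP (x is live); live-in = ['v']
Stmt 6 'd = a - 0': DEAD (d not in live set ['x'])
Stmt 7 'c = 6 - b': DEAD (c not in live set ['x'])
Stmt 8 'y = c * 0': DEAD (y not in live set ['x'])
Stmt 9 'return x': KEEP (return); live-in = ['x']
Removed statement numbers: [3, 6, 7, 8]
Surviving IR:
  b = 7
  a = 2 + b
  v = b * a
  x = 6 - v
  return x

Answer: 3 6 7 8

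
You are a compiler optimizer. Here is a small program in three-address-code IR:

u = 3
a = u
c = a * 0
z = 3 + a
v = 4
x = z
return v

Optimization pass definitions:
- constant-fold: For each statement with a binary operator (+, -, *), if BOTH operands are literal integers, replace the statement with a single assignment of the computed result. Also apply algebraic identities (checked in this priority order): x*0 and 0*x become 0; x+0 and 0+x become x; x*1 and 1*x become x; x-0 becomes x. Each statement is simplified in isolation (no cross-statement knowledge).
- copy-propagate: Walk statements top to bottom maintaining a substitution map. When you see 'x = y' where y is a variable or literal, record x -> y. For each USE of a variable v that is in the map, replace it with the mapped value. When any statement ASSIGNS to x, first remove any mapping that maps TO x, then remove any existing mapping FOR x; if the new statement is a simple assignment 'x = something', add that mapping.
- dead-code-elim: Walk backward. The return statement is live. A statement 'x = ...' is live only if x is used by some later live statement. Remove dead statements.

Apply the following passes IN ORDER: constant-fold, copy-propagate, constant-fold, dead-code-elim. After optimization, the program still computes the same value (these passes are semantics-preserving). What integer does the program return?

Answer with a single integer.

Initial IR:
  u = 3
  a = u
  c = a * 0
  z = 3 + a
  v = 4
  x = z
  return v
After constant-fold (7 stmts):
  u = 3
  a = u
  c = 0
  z = 3 + a
  v = 4
  x = z
  return v
After copy-propagate (7 stmts):
  u = 3
  a = 3
  c = 0
  z = 3 + 3
  v = 4
  x = z
  return 4
After constant-fold (7 stmts):
  u = 3
  a = 3
  c = 0
  z = 6
  v = 4
  x = z
  return 4
After dead-code-elim (1 stmts):
  return 4
Evaluate:
  u = 3  =>  u = 3
  a = u  =>  a = 3
  c = a * 0  =>  c = 0
  z = 3 + a  =>  z = 6
  v = 4  =>  v = 4
  x = z  =>  x = 6
  return v = 4

Answer: 4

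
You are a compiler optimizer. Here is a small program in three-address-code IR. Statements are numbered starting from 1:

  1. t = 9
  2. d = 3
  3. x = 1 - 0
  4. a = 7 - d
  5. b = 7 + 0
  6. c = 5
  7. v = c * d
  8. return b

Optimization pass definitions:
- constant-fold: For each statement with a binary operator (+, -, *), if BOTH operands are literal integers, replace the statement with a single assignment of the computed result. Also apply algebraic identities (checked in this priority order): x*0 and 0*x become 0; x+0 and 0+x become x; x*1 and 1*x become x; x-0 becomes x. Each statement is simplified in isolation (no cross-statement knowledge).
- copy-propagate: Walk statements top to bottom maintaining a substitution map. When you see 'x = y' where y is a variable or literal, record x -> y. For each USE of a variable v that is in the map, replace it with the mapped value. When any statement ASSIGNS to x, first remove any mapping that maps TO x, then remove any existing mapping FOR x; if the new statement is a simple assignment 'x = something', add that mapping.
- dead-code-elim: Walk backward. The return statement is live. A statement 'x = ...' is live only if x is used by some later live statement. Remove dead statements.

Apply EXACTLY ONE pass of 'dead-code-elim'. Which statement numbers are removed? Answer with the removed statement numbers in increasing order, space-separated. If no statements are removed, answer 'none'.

Backward liveness scan:
Stmt 1 't = 9': DEAD (t not in live set [])
Stmt 2 'd = 3': DEAD (d not in live set [])
Stmt 3 'x = 1 - 0': DEAD (x not in live set [])
Stmt 4 'a = 7 - d': DEAD (a not in live set [])
Stmt 5 'b = 7 + 0': KEEP (b is live); live-in = []
Stmt 6 'c = 5': DEAD (c not in live set ['b'])
Stmt 7 'v = c * d': DEAD (v not in live set ['b'])
Stmt 8 'return b': KEEP (return); live-in = ['b']
Removed statement numbers: [1, 2, 3, 4, 6, 7]
Surviving IR:
  b = 7 + 0
  return b

Answer: 1 2 3 4 6 7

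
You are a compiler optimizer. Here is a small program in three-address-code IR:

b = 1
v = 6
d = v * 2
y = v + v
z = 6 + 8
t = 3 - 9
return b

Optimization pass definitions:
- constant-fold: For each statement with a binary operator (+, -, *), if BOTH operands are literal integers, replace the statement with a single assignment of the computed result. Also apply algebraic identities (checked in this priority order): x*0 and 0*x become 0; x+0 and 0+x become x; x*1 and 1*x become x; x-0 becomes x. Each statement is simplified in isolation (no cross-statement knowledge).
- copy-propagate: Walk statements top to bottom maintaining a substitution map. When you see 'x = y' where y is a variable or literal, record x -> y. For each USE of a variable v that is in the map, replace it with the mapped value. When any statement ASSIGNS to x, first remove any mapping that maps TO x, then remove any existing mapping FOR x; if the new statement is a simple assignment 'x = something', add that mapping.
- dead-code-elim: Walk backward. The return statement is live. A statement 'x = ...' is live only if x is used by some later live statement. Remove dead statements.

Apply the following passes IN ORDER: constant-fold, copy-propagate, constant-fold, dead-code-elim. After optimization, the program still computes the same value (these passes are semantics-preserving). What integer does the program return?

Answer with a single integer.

Initial IR:
  b = 1
  v = 6
  d = v * 2
  y = v + v
  z = 6 + 8
  t = 3 - 9
  return b
After constant-fold (7 stmts):
  b = 1
  v = 6
  d = v * 2
  y = v + v
  z = 14
  t = -6
  return b
After copy-propagate (7 stmts):
  b = 1
  v = 6
  d = 6 * 2
  y = 6 + 6
  z = 14
  t = -6
  return 1
After constant-fold (7 stmts):
  b = 1
  v = 6
  d = 12
  y = 12
  z = 14
  t = -6
  return 1
After dead-code-elim (1 stmts):
  return 1
Evaluate:
  b = 1  =>  b = 1
  v = 6  =>  v = 6
  d = v * 2  =>  d = 12
  y = v + v  =>  y = 12
  z = 6 + 8  =>  z = 14
  t = 3 - 9  =>  t = -6
  return b = 1

Answer: 1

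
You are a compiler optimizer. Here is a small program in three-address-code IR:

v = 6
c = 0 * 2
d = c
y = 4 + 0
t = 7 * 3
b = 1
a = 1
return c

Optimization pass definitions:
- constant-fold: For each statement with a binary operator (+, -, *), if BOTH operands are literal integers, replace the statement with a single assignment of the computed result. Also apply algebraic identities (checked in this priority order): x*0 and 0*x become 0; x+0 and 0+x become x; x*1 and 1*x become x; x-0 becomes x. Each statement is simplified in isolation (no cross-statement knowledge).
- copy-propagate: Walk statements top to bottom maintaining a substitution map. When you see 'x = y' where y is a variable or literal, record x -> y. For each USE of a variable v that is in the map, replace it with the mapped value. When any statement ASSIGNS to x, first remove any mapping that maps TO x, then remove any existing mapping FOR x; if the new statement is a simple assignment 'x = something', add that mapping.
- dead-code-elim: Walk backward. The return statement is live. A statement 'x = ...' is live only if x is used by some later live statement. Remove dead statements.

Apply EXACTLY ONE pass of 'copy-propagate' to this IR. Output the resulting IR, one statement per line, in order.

Answer: v = 6
c = 0 * 2
d = c
y = 4 + 0
t = 7 * 3
b = 1
a = 1
return c

Derivation:
Applying copy-propagate statement-by-statement:
  [1] v = 6  (unchanged)
  [2] c = 0 * 2  (unchanged)
  [3] d = c  (unchanged)
  [4] y = 4 + 0  (unchanged)
  [5] t = 7 * 3  (unchanged)
  [6] b = 1  (unchanged)
  [7] a = 1  (unchanged)
  [8] return c  (unchanged)
Result (8 stmts):
  v = 6
  c = 0 * 2
  d = c
  y = 4 + 0
  t = 7 * 3
  b = 1
  a = 1
  return c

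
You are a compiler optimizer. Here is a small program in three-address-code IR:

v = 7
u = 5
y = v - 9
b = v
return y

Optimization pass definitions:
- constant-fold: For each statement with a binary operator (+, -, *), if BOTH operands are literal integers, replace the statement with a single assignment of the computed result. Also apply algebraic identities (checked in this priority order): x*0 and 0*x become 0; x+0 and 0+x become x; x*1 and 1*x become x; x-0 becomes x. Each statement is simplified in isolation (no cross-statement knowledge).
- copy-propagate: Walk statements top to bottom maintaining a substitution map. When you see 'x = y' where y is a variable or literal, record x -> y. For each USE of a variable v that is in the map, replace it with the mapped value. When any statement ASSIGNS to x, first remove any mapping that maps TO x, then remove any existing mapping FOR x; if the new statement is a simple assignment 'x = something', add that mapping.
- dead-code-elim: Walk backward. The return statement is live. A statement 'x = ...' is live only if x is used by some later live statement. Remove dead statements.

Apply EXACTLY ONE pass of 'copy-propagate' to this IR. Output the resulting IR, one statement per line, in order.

Answer: v = 7
u = 5
y = 7 - 9
b = 7
return y

Derivation:
Applying copy-propagate statement-by-statement:
  [1] v = 7  (unchanged)
  [2] u = 5  (unchanged)
  [3] y = v - 9  -> y = 7 - 9
  [4] b = v  -> b = 7
  [5] return y  (unchanged)
Result (5 stmts):
  v = 7
  u = 5
  y = 7 - 9
  b = 7
  return y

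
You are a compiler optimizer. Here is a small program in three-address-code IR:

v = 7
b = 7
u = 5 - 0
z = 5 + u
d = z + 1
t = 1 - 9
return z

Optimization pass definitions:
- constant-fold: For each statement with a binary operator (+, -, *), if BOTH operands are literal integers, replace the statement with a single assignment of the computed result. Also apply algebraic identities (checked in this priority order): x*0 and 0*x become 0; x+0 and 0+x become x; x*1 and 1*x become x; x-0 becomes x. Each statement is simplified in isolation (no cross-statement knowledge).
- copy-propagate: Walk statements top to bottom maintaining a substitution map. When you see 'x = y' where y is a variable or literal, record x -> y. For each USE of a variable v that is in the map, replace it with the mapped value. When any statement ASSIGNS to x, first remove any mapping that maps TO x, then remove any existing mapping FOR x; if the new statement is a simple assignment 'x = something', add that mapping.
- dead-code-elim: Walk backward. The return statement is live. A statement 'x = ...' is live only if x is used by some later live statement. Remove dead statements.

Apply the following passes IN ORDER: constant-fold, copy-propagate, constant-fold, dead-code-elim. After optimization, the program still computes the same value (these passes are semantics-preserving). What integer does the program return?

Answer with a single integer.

Answer: 10

Derivation:
Initial IR:
  v = 7
  b = 7
  u = 5 - 0
  z = 5 + u
  d = z + 1
  t = 1 - 9
  return z
After constant-fold (7 stmts):
  v = 7
  b = 7
  u = 5
  z = 5 + u
  d = z + 1
  t = -8
  return z
After copy-propagate (7 stmts):
  v = 7
  b = 7
  u = 5
  z = 5 + 5
  d = z + 1
  t = -8
  return z
After constant-fold (7 stmts):
  v = 7
  b = 7
  u = 5
  z = 10
  d = z + 1
  t = -8
  return z
After dead-code-elim (2 stmts):
  z = 10
  return z
Evaluate:
  v = 7  =>  v = 7
  b = 7  =>  b = 7
  u = 5 - 0  =>  u = 5
  z = 5 + u  =>  z = 10
  d = z + 1  =>  d = 11
  t = 1 - 9  =>  t = -8
  return z = 10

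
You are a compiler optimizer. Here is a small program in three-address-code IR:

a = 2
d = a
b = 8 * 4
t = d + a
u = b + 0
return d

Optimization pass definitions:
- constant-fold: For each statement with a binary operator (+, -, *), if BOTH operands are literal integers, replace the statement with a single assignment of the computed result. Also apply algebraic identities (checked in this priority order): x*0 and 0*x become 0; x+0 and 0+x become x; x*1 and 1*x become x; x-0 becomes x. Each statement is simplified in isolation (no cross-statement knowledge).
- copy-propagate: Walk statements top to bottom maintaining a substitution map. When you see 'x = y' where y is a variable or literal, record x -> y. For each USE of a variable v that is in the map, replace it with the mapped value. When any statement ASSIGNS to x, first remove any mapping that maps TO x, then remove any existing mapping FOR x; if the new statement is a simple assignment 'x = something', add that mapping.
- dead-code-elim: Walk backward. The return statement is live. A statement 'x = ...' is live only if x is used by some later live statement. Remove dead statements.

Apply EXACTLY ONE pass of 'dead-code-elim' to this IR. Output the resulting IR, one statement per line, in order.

Applying dead-code-elim statement-by-statement:
  [6] return d  -> KEEP (return); live=['d']
  [5] u = b + 0  -> DEAD (u not live)
  [4] t = d + a  -> DEAD (t not live)
  [3] b = 8 * 4  -> DEAD (b not live)
  [2] d = a  -> KEEP; live=['a']
  [1] a = 2  -> KEEP; live=[]
Result (3 stmts):
  a = 2
  d = a
  return d

Answer: a = 2
d = a
return d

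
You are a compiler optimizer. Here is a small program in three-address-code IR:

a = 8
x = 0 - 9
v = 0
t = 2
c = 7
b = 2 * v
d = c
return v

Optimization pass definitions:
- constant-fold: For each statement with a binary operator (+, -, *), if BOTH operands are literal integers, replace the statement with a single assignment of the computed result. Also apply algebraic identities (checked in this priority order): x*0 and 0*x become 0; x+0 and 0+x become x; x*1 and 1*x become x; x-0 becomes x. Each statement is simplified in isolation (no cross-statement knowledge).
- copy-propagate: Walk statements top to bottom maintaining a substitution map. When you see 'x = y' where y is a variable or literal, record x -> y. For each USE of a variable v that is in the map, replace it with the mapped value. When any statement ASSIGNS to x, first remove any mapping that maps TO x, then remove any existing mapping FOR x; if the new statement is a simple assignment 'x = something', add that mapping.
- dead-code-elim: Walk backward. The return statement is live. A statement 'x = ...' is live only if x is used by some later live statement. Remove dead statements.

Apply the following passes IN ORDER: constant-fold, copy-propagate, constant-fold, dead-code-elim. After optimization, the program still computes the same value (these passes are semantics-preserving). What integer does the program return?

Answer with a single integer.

Answer: 0

Derivation:
Initial IR:
  a = 8
  x = 0 - 9
  v = 0
  t = 2
  c = 7
  b = 2 * v
  d = c
  return v
After constant-fold (8 stmts):
  a = 8
  x = -9
  v = 0
  t = 2
  c = 7
  b = 2 * v
  d = c
  return v
After copy-propagate (8 stmts):
  a = 8
  x = -9
  v = 0
  t = 2
  c = 7
  b = 2 * 0
  d = 7
  return 0
After constant-fold (8 stmts):
  a = 8
  x = -9
  v = 0
  t = 2
  c = 7
  b = 0
  d = 7
  return 0
After dead-code-elim (1 stmts):
  return 0
Evaluate:
  a = 8  =>  a = 8
  x = 0 - 9  =>  x = -9
  v = 0  =>  v = 0
  t = 2  =>  t = 2
  c = 7  =>  c = 7
  b = 2 * v  =>  b = 0
  d = c  =>  d = 7
  return v = 0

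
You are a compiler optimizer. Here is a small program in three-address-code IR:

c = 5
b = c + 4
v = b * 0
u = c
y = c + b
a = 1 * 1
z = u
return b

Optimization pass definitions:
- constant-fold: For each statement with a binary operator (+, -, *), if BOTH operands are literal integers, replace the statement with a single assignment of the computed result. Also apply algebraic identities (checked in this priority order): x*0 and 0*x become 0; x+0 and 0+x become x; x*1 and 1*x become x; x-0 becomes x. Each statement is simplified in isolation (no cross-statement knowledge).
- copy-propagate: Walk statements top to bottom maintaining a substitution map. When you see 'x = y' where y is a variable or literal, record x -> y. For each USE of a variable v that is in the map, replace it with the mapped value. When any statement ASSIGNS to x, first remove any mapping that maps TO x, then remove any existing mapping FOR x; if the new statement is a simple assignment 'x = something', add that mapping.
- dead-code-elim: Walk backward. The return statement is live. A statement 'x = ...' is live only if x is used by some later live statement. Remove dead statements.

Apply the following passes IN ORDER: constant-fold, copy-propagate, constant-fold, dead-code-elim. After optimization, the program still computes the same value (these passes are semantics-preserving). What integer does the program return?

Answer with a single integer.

Answer: 9

Derivation:
Initial IR:
  c = 5
  b = c + 4
  v = b * 0
  u = c
  y = c + b
  a = 1 * 1
  z = u
  return b
After constant-fold (8 stmts):
  c = 5
  b = c + 4
  v = 0
  u = c
  y = c + b
  a = 1
  z = u
  return b
After copy-propagate (8 stmts):
  c = 5
  b = 5 + 4
  v = 0
  u = 5
  y = 5 + b
  a = 1
  z = 5
  return b
After constant-fold (8 stmts):
  c = 5
  b = 9
  v = 0
  u = 5
  y = 5 + b
  a = 1
  z = 5
  return b
After dead-code-elim (2 stmts):
  b = 9
  return b
Evaluate:
  c = 5  =>  c = 5
  b = c + 4  =>  b = 9
  v = b * 0  =>  v = 0
  u = c  =>  u = 5
  y = c + b  =>  y = 14
  a = 1 * 1  =>  a = 1
  z = u  =>  z = 5
  return b = 9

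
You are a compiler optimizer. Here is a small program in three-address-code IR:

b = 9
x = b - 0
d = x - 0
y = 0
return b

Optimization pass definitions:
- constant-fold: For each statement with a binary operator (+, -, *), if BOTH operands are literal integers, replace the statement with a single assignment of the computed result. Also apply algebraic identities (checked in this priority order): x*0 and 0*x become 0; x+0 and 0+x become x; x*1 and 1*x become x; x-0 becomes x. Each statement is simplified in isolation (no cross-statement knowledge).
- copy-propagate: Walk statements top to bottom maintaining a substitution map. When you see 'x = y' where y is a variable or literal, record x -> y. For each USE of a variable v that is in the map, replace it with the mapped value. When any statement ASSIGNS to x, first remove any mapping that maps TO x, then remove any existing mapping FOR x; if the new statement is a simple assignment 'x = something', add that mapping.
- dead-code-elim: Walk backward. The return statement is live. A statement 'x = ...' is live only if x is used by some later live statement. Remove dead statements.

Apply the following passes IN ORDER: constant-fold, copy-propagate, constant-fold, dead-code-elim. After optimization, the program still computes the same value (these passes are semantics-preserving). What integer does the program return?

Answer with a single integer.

Answer: 9

Derivation:
Initial IR:
  b = 9
  x = b - 0
  d = x - 0
  y = 0
  return b
After constant-fold (5 stmts):
  b = 9
  x = b
  d = x
  y = 0
  return b
After copy-propagate (5 stmts):
  b = 9
  x = 9
  d = 9
  y = 0
  return 9
After constant-fold (5 stmts):
  b = 9
  x = 9
  d = 9
  y = 0
  return 9
After dead-code-elim (1 stmts):
  return 9
Evaluate:
  b = 9  =>  b = 9
  x = b - 0  =>  x = 9
  d = x - 0  =>  d = 9
  y = 0  =>  y = 0
  return b = 9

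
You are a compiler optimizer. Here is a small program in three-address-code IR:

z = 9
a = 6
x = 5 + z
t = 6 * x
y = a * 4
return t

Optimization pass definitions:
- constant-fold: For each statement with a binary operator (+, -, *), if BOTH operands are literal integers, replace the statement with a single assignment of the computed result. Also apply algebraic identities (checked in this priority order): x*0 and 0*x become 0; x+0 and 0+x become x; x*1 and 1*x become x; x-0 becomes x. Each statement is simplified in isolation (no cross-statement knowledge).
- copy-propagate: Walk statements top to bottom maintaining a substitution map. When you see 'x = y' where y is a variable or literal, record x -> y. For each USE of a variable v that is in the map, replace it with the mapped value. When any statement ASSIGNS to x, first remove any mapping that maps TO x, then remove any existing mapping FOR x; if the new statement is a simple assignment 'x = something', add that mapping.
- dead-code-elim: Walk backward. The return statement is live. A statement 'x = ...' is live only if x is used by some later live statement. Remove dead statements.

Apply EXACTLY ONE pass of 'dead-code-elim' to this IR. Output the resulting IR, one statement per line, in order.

Applying dead-code-elim statement-by-statement:
  [6] return t  -> KEEP (return); live=['t']
  [5] y = a * 4  -> DEAD (y not live)
  [4] t = 6 * x  -> KEEP; live=['x']
  [3] x = 5 + z  -> KEEP; live=['z']
  [2] a = 6  -> DEAD (a not live)
  [1] z = 9  -> KEEP; live=[]
Result (4 stmts):
  z = 9
  x = 5 + z
  t = 6 * x
  return t

Answer: z = 9
x = 5 + z
t = 6 * x
return t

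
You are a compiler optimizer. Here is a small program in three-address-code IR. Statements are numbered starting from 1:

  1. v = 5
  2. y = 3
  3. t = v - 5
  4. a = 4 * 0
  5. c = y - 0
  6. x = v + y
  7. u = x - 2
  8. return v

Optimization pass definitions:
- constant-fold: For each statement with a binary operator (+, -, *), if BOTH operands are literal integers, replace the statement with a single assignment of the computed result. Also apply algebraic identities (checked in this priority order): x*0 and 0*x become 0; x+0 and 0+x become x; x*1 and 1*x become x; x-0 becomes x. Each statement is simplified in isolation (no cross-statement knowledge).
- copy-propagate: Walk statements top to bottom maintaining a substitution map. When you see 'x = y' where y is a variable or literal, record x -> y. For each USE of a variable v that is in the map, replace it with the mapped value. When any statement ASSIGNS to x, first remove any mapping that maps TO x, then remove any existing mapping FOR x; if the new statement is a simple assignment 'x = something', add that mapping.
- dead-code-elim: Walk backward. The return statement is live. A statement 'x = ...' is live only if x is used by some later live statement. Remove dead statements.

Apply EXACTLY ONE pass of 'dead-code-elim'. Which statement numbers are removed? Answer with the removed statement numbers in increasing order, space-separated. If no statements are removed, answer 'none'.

Backward liveness scan:
Stmt 1 'v = 5': KEEP (v is live); live-in = []
Stmt 2 'y = 3': DEAD (y not in live set ['v'])
Stmt 3 't = v - 5': DEAD (t not in live set ['v'])
Stmt 4 'a = 4 * 0': DEAD (a not in live set ['v'])
Stmt 5 'c = y - 0': DEAD (c not in live set ['v'])
Stmt 6 'x = v + y': DEAD (x not in live set ['v'])
Stmt 7 'u = x - 2': DEAD (u not in live set ['v'])
Stmt 8 'return v': KEEP (return); live-in = ['v']
Removed statement numbers: [2, 3, 4, 5, 6, 7]
Surviving IR:
  v = 5
  return v

Answer: 2 3 4 5 6 7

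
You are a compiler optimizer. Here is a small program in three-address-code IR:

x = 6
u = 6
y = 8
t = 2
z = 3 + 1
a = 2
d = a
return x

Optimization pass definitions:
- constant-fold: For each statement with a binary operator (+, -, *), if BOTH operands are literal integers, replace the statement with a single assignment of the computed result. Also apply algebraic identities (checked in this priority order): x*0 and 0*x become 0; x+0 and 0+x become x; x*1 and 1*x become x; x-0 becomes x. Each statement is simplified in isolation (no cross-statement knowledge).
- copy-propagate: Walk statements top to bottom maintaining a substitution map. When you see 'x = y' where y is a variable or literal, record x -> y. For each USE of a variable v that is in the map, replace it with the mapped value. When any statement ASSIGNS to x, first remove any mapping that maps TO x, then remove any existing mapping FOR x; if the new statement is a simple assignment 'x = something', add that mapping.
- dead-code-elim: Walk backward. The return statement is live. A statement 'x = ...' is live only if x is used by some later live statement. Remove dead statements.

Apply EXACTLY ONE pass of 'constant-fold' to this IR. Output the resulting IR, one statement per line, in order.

Answer: x = 6
u = 6
y = 8
t = 2
z = 4
a = 2
d = a
return x

Derivation:
Applying constant-fold statement-by-statement:
  [1] x = 6  (unchanged)
  [2] u = 6  (unchanged)
  [3] y = 8  (unchanged)
  [4] t = 2  (unchanged)
  [5] z = 3 + 1  -> z = 4
  [6] a = 2  (unchanged)
  [7] d = a  (unchanged)
  [8] return x  (unchanged)
Result (8 stmts):
  x = 6
  u = 6
  y = 8
  t = 2
  z = 4
  a = 2
  d = a
  return x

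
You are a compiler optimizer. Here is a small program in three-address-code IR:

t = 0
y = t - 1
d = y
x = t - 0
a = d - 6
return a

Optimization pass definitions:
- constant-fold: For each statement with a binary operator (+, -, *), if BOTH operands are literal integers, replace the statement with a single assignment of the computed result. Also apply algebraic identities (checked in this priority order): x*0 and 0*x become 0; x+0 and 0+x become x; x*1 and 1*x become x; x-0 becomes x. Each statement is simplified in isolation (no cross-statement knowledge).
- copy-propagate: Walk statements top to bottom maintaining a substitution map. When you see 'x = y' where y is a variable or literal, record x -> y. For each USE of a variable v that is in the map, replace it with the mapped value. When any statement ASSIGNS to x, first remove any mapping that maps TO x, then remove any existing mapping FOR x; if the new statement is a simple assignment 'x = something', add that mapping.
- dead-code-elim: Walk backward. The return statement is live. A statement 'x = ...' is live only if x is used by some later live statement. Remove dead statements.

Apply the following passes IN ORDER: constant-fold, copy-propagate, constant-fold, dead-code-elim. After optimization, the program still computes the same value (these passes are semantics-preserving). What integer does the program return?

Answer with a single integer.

Answer: -7

Derivation:
Initial IR:
  t = 0
  y = t - 1
  d = y
  x = t - 0
  a = d - 6
  return a
After constant-fold (6 stmts):
  t = 0
  y = t - 1
  d = y
  x = t
  a = d - 6
  return a
After copy-propagate (6 stmts):
  t = 0
  y = 0 - 1
  d = y
  x = 0
  a = y - 6
  return a
After constant-fold (6 stmts):
  t = 0
  y = -1
  d = y
  x = 0
  a = y - 6
  return a
After dead-code-elim (3 stmts):
  y = -1
  a = y - 6
  return a
Evaluate:
  t = 0  =>  t = 0
  y = t - 1  =>  y = -1
  d = y  =>  d = -1
  x = t - 0  =>  x = 0
  a = d - 6  =>  a = -7
  return a = -7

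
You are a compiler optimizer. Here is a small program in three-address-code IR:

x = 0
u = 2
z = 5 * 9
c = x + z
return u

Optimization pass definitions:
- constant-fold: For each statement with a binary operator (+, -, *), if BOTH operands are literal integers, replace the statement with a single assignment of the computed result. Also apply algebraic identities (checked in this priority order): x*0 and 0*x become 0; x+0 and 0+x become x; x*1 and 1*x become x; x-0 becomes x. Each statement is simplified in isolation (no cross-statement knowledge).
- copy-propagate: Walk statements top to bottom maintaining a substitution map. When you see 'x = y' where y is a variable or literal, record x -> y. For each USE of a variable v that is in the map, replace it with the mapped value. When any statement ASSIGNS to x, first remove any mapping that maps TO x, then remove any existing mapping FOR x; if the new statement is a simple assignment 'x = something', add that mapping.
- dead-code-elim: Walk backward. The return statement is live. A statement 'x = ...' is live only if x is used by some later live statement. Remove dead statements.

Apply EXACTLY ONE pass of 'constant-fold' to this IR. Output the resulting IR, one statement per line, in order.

Answer: x = 0
u = 2
z = 45
c = x + z
return u

Derivation:
Applying constant-fold statement-by-statement:
  [1] x = 0  (unchanged)
  [2] u = 2  (unchanged)
  [3] z = 5 * 9  -> z = 45
  [4] c = x + z  (unchanged)
  [5] return u  (unchanged)
Result (5 stmts):
  x = 0
  u = 2
  z = 45
  c = x + z
  return u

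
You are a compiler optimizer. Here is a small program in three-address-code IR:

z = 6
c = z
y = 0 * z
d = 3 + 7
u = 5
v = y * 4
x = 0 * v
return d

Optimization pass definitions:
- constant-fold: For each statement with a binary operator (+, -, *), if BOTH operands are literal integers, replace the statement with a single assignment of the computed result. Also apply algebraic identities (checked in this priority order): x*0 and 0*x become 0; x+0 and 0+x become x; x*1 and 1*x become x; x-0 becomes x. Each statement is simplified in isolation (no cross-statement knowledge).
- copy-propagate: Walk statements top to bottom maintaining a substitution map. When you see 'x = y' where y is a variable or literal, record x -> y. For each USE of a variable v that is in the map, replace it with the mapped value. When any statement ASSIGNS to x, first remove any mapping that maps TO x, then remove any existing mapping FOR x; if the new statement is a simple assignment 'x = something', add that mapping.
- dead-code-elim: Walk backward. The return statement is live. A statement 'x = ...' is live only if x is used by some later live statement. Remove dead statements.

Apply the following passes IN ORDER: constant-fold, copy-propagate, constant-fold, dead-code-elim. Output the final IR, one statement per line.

Initial IR:
  z = 6
  c = z
  y = 0 * z
  d = 3 + 7
  u = 5
  v = y * 4
  x = 0 * v
  return d
After constant-fold (8 stmts):
  z = 6
  c = z
  y = 0
  d = 10
  u = 5
  v = y * 4
  x = 0
  return d
After copy-propagate (8 stmts):
  z = 6
  c = 6
  y = 0
  d = 10
  u = 5
  v = 0 * 4
  x = 0
  return 10
After constant-fold (8 stmts):
  z = 6
  c = 6
  y = 0
  d = 10
  u = 5
  v = 0
  x = 0
  return 10
After dead-code-elim (1 stmts):
  return 10

Answer: return 10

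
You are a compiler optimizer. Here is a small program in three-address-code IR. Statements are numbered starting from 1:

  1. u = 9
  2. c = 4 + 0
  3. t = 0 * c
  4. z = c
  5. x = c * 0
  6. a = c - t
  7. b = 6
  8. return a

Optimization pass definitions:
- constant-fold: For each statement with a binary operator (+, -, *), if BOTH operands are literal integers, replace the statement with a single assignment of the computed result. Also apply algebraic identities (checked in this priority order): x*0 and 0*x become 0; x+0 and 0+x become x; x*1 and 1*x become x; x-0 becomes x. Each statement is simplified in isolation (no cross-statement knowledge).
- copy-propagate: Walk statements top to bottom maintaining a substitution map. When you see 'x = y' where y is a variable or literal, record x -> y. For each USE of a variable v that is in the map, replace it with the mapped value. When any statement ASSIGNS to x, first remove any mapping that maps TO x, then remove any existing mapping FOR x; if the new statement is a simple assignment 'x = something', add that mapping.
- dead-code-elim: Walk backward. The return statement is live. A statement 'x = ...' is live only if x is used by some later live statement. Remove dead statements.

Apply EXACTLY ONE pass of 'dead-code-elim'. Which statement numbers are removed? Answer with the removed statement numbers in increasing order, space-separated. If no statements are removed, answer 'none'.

Backward liveness scan:
Stmt 1 'u = 9': DEAD (u not in live set [])
Stmt 2 'c = 4 + 0': KEEP (c is live); live-in = []
Stmt 3 't = 0 * c': KEEP (t is live); live-in = ['c']
Stmt 4 'z = c': DEAD (z not in live set ['c', 't'])
Stmt 5 'x = c * 0': DEAD (x not in live set ['c', 't'])
Stmt 6 'a = c - t': KEEP (a is live); live-in = ['c', 't']
Stmt 7 'b = 6': DEAD (b not in live set ['a'])
Stmt 8 'return a': KEEP (return); live-in = ['a']
Removed statement numbers: [1, 4, 5, 7]
Surviving IR:
  c = 4 + 0
  t = 0 * c
  a = c - t
  return a

Answer: 1 4 5 7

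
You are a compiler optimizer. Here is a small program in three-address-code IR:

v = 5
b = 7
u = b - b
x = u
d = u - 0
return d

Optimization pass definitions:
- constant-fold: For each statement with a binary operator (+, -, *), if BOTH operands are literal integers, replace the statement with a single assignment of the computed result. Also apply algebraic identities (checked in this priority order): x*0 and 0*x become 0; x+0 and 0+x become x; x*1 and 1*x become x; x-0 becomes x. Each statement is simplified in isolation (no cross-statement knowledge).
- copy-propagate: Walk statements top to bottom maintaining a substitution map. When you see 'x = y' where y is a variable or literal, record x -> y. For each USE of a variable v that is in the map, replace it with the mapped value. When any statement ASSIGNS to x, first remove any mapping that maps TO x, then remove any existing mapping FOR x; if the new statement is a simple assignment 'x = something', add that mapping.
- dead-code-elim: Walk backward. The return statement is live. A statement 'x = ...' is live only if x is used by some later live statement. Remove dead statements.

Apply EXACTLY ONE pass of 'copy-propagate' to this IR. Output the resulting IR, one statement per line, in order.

Answer: v = 5
b = 7
u = 7 - 7
x = u
d = u - 0
return d

Derivation:
Applying copy-propagate statement-by-statement:
  [1] v = 5  (unchanged)
  [2] b = 7  (unchanged)
  [3] u = b - b  -> u = 7 - 7
  [4] x = u  (unchanged)
  [5] d = u - 0  (unchanged)
  [6] return d  (unchanged)
Result (6 stmts):
  v = 5
  b = 7
  u = 7 - 7
  x = u
  d = u - 0
  return d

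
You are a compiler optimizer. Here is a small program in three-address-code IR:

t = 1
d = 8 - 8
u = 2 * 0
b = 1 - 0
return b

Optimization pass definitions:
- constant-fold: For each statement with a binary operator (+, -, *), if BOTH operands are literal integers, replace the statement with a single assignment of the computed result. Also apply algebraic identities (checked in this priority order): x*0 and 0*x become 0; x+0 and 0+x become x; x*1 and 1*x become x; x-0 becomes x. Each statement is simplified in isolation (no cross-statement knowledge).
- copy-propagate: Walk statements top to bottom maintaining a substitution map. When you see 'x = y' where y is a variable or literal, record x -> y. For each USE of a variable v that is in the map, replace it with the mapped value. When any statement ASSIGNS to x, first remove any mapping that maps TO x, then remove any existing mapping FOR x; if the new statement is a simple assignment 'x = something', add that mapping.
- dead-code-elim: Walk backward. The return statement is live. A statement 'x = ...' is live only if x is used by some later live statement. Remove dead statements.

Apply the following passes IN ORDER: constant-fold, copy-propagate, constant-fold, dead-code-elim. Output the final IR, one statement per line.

Initial IR:
  t = 1
  d = 8 - 8
  u = 2 * 0
  b = 1 - 0
  return b
After constant-fold (5 stmts):
  t = 1
  d = 0
  u = 0
  b = 1
  return b
After copy-propagate (5 stmts):
  t = 1
  d = 0
  u = 0
  b = 1
  return 1
After constant-fold (5 stmts):
  t = 1
  d = 0
  u = 0
  b = 1
  return 1
After dead-code-elim (1 stmts):
  return 1

Answer: return 1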